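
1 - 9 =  - 8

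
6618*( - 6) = -39708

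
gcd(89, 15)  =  1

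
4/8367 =4/8367= 0.00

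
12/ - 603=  - 1 +197/201 =- 0.02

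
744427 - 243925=500502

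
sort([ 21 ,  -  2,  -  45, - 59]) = [-59,  -  45,  -  2,21 ] 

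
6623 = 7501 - 878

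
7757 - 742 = 7015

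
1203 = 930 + 273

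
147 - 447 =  - 300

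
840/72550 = 84/7255 = 0.01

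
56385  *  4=225540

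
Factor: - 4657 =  - 4657^1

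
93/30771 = 31/10257=0.00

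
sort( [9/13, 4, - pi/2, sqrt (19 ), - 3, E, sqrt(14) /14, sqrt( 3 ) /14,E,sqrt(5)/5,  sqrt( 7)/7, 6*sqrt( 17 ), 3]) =[- 3, -pi/2,sqrt(3)/14  ,  sqrt(14 ) /14,sqrt(7 ) /7,sqrt( 5)/5, 9/13, E, E,3,  4,sqrt ( 19), 6*sqrt( 17)]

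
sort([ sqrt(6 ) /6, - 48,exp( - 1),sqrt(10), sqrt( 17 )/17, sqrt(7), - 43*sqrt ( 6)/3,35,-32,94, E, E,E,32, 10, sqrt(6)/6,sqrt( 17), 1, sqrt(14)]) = [ - 48,-43*sqrt(6)/3, - 32, sqrt(17)/17,exp(-1) , sqrt(6)/6,sqrt(6)/6,1,  sqrt( 7), E,E , E,sqrt( 10), sqrt( 14), sqrt( 17), 10 , 32,  35, 94] 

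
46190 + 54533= 100723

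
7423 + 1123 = 8546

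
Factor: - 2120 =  - 2^3 * 5^1 * 53^1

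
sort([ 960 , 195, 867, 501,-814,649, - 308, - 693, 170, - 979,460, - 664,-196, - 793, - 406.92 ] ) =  [-979, - 814,- 793, - 693, - 664,-406.92, - 308, - 196, 170, 195, 460,501, 649, 867, 960]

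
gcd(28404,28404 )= 28404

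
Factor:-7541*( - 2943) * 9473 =210235833099= 3^3*109^1 * 7541^1*9473^1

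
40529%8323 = 7237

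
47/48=47/48 =0.98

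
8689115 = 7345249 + 1343866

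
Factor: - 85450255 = - 5^1*11^1*223^1 * 6967^1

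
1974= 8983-7009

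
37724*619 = 23351156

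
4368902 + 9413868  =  13782770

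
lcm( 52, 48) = 624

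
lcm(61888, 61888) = 61888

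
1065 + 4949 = 6014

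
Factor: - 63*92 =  - 2^2*3^2*7^1*  23^1=-5796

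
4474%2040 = 394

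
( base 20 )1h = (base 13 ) 2b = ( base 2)100101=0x25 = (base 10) 37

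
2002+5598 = 7600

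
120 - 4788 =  - 4668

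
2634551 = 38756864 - 36122313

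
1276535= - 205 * ( - 6227 )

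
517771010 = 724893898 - 207122888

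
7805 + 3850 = 11655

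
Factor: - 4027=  - 4027^1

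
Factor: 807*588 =2^2*3^2*7^2*269^1=474516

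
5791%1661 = 808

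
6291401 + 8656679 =14948080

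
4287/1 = 4287 = 4287.00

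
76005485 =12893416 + 63112069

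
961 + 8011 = 8972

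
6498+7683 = 14181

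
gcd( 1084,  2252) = 4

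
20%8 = 4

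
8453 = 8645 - 192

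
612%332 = 280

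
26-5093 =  - 5067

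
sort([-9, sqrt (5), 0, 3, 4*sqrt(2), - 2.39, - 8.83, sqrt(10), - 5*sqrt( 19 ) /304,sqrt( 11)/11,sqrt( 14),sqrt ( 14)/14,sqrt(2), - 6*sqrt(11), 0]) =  [-6*sqrt( 11 ), - 9, - 8.83, - 2.39, - 5*sqrt( 19)/304, 0,0 , sqrt(14) /14, sqrt( 11)/11,sqrt(2 ),sqrt (5),  3, sqrt (10),sqrt( 14) , 4*sqrt(2)]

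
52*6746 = 350792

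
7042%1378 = 152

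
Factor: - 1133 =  - 11^1*103^1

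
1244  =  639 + 605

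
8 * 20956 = 167648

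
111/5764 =111/5764 = 0.02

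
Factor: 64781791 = 7159^1*9049^1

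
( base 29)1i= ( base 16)2f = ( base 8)57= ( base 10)47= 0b101111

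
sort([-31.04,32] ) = [ - 31.04 , 32 ]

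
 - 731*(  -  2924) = 2137444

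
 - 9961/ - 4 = 9961/4 = 2490.25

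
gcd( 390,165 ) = 15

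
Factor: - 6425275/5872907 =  - 5^2*43^2*71^( - 1)*139^1*181^(  -  1 )*457^( - 1 )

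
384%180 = 24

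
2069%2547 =2069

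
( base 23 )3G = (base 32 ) 2L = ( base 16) 55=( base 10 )85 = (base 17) 50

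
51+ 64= 115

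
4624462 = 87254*53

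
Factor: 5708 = 2^2* 1427^1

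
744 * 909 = 676296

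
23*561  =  12903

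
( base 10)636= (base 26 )oc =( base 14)336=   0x27c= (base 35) i6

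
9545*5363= 51189835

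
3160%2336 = 824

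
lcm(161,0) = 0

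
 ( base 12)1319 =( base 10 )2181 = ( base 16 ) 885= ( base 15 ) 9a6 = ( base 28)2lp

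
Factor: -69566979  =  - 3^1*23188993^1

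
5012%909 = 467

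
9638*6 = 57828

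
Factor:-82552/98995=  - 2^3*5^(  -  1 )*13^( - 1 )*17^1*607^1 *1523^(  -  1 )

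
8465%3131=2203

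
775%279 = 217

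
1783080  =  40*44577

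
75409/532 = 75409/532 = 141.75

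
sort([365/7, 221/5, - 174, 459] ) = [-174, 221/5,365/7, 459 ] 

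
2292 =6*382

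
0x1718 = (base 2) 1011100011000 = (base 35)4SW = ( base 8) 13430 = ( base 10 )5912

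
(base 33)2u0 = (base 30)3FI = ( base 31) 396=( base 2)110001100000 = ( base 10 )3168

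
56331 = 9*6259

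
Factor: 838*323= 2^1*17^1*19^1*419^1 = 270674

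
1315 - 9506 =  - 8191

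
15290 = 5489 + 9801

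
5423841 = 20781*261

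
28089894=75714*371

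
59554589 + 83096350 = 142650939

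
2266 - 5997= - 3731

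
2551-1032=1519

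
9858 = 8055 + 1803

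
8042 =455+7587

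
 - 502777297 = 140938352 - 643715649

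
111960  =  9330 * 12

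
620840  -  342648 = 278192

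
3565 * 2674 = 9532810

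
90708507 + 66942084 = 157650591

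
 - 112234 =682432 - 794666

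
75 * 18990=1424250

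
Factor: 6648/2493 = 2^3*3^(-1) = 8/3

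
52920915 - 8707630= 44213285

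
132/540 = 11/45 = 0.24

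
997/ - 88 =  - 12 + 59/88 =-11.33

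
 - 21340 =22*( - 970 ) 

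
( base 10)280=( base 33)8G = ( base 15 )13A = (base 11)235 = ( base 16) 118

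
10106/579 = 17 + 263/579 = 17.45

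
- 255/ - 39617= 255/39617 =0.01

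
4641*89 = 413049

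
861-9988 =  - 9127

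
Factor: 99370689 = 3^1*11^1*1303^1*2311^1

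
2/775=2/775 = 0.00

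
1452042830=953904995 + 498137835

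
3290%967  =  389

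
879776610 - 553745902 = 326030708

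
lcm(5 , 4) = 20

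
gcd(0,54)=54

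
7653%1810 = 413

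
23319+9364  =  32683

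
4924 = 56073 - 51149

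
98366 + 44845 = 143211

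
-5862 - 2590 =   -  8452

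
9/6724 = 9/6724= 0.00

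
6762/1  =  6762 = 6762.00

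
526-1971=-1445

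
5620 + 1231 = 6851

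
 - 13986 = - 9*1554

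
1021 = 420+601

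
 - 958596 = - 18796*51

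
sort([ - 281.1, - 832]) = [ - 832, - 281.1]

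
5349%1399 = 1152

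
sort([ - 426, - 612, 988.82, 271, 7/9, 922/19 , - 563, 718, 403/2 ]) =[ - 612, - 563,-426,7/9 , 922/19, 403/2,271, 718, 988.82]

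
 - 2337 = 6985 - 9322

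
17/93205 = 17/93205 = 0.00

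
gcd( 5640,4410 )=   30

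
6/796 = 3/398 = 0.01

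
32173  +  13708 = 45881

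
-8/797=-1 + 789/797 = -0.01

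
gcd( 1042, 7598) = 2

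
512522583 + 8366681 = 520889264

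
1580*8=12640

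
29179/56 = 29179/56 = 521.05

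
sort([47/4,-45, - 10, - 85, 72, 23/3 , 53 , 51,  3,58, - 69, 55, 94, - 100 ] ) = [-100 , - 85, - 69, - 45, - 10, 3,23/3 , 47/4 , 51, 53, 55, 58 , 72, 94]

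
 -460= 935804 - 936264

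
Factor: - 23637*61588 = -2^2*3^1*89^1*173^1*7879^1 = - 1455755556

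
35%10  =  5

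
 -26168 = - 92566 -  - 66398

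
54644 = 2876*19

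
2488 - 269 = 2219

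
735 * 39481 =29018535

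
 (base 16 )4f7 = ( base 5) 20041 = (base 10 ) 1271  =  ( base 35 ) 11B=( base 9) 1662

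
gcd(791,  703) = 1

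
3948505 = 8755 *451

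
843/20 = 42 + 3/20  =  42.15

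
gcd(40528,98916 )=4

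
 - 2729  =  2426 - 5155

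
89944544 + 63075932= 153020476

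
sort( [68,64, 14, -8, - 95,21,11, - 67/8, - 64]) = [ - 95, - 64, - 67/8, - 8, 11,  14, 21,64,68] 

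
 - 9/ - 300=3/100 = 0.03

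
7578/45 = 168 + 2/5=168.40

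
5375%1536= 767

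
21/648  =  7/216 = 0.03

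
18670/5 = 3734 =3734.00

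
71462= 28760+42702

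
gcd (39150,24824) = 58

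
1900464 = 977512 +922952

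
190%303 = 190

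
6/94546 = 3/47273 =0.00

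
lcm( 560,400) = 2800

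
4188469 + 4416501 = 8604970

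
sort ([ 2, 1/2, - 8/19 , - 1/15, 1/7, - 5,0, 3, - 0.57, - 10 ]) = [ - 10, - 5, - 0.57, -8/19, - 1/15, 0, 1/7 , 1/2 , 2, 3]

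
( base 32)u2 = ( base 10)962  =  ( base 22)1LG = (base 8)1702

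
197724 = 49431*4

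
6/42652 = 3/21326 = 0.00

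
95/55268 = 95/55268 = 0.00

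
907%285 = 52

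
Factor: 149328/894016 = 153/916= 2^ ( - 2 )*3^2 * 17^1*229^( - 1 )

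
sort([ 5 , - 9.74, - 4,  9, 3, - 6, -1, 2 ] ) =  [- 9.74, - 6,-4, - 1, 2, 3, 5, 9]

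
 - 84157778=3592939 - 87750717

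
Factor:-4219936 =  - 2^5*7^1*18839^1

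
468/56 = 8 + 5/14  =  8.36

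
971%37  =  9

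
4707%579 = 75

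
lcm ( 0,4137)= 0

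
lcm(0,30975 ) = 0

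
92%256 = 92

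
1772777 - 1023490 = 749287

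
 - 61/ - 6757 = 61/6757 =0.01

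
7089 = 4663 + 2426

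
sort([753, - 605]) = [-605 , 753 ]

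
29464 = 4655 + 24809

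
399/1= 399  =  399.00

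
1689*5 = 8445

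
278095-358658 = -80563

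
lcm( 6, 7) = 42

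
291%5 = 1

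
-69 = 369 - 438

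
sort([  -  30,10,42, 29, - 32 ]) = [ - 32, - 30 , 10, 29, 42]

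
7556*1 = 7556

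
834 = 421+413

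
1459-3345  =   - 1886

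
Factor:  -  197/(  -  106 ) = 2^( - 1 )*53^( - 1)*197^1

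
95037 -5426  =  89611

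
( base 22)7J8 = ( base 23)74J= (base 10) 3814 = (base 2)111011100110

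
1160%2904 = 1160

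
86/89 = 86/89 = 0.97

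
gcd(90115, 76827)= 1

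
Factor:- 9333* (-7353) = 3^4*17^1*19^1*43^1*61^1 = 68625549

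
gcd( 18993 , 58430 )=1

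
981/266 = 981/266=   3.69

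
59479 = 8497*7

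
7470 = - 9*(-830) 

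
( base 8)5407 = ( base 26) 44F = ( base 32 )2o7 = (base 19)7FB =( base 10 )2823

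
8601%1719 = 6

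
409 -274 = 135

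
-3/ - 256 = 3/256 = 0.01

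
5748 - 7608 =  - 1860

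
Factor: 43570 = 2^1*5^1*4357^1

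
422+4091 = 4513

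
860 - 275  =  585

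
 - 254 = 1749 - 2003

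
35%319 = 35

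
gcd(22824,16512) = 24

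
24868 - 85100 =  - 60232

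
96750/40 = 9675/4 = 2418.75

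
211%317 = 211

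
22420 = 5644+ 16776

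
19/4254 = 19/4254 = 0.00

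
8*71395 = 571160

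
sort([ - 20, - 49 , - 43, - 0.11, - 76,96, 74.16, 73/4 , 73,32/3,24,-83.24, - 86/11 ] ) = [ - 83.24,  -  76, - 49, - 43, - 20, - 86/11,-0.11,32/3,73/4, 24,73,74.16, 96]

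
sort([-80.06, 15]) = [ -80.06,  15 ] 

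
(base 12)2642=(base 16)1112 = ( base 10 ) 4370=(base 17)F21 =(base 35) 3JU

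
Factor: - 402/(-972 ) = 2^( - 1)*3^( - 4 ) * 67^1 = 67/162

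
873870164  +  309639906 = 1183510070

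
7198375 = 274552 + 6923823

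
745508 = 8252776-7507268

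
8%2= 0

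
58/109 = 58/109  =  0.53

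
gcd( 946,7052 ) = 86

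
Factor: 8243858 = 2^1*7^2*84121^1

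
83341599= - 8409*( - 9911)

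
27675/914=27675/914 = 30.28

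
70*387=27090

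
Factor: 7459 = 7459^1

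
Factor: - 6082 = -2^1*3041^1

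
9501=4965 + 4536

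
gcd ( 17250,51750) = 17250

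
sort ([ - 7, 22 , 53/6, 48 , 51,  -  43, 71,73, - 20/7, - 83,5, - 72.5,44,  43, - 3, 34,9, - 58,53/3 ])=[ - 83, - 72.5, - 58, - 43, - 7,-3, - 20/7, 5, 53/6,9, 53/3, 22, 34, 43, 44, 48,  51, 71, 73]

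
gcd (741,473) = 1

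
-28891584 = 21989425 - 50881009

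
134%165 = 134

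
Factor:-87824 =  - 2^4*11^1*499^1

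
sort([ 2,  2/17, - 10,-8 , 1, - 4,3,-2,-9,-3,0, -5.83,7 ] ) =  [ - 10, -9, - 8,-5.83, - 4, - 3, - 2,0,2/17, 1,2, 3 , 7]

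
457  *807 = 368799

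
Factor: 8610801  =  3^1 * 163^1 * 17609^1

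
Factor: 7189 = 7^1  *  13^1*79^1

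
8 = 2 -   -  6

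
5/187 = 5/187 = 0.03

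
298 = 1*298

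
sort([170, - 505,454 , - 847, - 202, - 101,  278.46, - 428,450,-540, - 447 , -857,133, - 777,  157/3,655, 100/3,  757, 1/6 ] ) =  [ - 857, - 847, - 777 , - 540, - 505, - 447, - 428, -202,-101 , 1/6,100/3,157/3 , 133, 170,278.46,450,454, 655, 757 ]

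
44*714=31416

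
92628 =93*996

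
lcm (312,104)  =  312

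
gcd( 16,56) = 8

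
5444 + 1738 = 7182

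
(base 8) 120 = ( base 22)3E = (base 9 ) 88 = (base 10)80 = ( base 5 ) 310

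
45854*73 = 3347342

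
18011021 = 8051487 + 9959534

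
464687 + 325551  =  790238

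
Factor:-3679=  - 13^1*283^1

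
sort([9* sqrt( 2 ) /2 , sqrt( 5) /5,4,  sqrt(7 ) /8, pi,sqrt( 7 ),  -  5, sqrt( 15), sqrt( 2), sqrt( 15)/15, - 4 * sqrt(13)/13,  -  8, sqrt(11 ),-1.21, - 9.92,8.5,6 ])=[ - 9.92,  -  8,-5, - 1.21,-4*sqrt(13)/13, sqrt( 15 )/15,sqrt ( 7)/8, sqrt( 5)/5, sqrt( 2), sqrt( 7 ), pi, sqrt(11), sqrt( 15) , 4,6,9 * sqrt( 2)/2,  8.5 ] 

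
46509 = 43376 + 3133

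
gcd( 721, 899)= 1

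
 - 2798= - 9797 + 6999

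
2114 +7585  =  9699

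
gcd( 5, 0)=5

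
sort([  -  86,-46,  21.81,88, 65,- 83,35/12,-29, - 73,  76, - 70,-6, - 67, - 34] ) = [ - 86, -83 , - 73 , - 70, - 67, - 46, -34, - 29, - 6 , 35/12 , 21.81, 65,76,  88 ]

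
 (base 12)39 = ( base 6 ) 113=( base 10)45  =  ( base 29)1G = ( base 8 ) 55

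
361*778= 280858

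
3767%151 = 143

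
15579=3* 5193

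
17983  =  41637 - 23654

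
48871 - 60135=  - 11264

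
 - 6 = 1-7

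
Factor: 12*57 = 2^2 * 3^2* 19^1 = 684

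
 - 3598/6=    - 600 + 1/3=- 599.67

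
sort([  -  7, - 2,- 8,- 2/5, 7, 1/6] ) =[ - 8, - 7 , - 2, - 2/5,1/6,7 ]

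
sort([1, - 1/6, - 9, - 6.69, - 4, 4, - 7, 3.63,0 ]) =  [-9, - 7, - 6.69, - 4, - 1/6,0, 1,3.63,4 ]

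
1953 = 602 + 1351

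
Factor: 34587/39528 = 7/8 = 2^(- 3 )*7^1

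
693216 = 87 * 7968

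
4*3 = 12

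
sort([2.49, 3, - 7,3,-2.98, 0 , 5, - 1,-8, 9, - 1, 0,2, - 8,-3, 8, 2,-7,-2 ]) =[ - 8,-8, - 7, - 7, - 3,- 2.98, - 2, - 1, -1 , 0, 0 , 2, 2,2.49, 3,3, 5, 8, 9]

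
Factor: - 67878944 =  - 2^5*7^1*19^1*41^1* 389^1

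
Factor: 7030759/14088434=2^( - 1)*43^( - 1 ) * 139^1*50581^1  *163819^( - 1 ) 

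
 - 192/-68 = 48/17 = 2.82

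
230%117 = 113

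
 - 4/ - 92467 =4/92467 = 0.00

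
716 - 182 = 534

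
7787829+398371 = 8186200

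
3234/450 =7+14/75 = 7.19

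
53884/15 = 53884/15= 3592.27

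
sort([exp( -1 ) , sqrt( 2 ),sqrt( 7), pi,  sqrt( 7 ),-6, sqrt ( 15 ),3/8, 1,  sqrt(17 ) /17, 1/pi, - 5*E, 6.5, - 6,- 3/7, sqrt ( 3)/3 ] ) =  [ - 5*E,- 6,-6 ,-3/7, sqrt( 17)/17 , 1/pi, exp(-1), 3/8,sqrt( 3)/3,  1,sqrt( 2), sqrt(7 ),sqrt(7), pi , sqrt ( 15), 6.5] 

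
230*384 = 88320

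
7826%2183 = 1277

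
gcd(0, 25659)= 25659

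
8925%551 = 109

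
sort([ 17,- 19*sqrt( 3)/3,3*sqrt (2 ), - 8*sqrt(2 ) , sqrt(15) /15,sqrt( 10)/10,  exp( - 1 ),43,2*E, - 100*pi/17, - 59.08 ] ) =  [ -59.08, - 100*pi/17 ,- 8*sqrt( 2),  -  19*sqrt ( 3) /3,  sqrt( 15 ) /15,sqrt(10 )/10, exp( - 1 ), 3*sqrt(2), 2*E,17,  43 ] 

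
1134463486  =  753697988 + 380765498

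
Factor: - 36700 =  - 2^2*5^2 * 367^1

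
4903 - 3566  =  1337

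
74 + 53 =127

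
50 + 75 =125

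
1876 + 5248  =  7124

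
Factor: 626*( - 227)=-142102= -  2^1 * 227^1*313^1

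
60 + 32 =92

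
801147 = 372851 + 428296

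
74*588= 43512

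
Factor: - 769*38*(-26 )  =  2^2*13^1* 19^1*769^1 = 759772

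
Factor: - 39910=- 2^1*5^1*13^1 * 307^1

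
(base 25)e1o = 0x225F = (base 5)240144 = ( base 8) 21137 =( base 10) 8799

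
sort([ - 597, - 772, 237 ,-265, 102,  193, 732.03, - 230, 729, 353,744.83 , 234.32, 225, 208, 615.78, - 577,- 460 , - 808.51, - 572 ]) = [ - 808.51, - 772 , -597, - 577, - 572 ,-460, - 265, - 230, 102, 193,208, 225,  234.32,  237, 353, 615.78, 729, 732.03, 744.83]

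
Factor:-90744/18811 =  - 2^3* 3^1 * 13^( - 1 )*19^1*199^1 * 1447^( - 1 )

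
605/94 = 605/94 =6.44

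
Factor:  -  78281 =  - 7^1*53^1*211^1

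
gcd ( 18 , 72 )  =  18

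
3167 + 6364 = 9531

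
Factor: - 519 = - 3^1*173^1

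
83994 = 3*27998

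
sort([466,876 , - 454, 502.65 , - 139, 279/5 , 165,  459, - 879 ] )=[ - 879 ,  -  454 , - 139,  279/5,165  ,  459,466,  502.65,876 ]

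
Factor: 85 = 5^1*17^1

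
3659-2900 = 759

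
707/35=101/5 = 20.20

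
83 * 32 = 2656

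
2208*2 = 4416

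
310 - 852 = -542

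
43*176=7568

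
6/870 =1/145 = 0.01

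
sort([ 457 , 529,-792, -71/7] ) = [ - 792, - 71/7, 457, 529]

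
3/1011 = 1/337  =  0.00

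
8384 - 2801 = 5583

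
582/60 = 9+7/10 = 9.70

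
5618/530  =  53/5 = 10.60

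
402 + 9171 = 9573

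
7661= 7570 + 91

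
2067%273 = 156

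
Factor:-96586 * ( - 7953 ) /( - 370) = -3^1*5^(-1 )*7^1*11^1*37^( - 1)*241^1 * 6899^1 = -384074229/185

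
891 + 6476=7367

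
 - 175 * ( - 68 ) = 11900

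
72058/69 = 72058/69= 1044.32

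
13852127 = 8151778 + 5700349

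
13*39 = 507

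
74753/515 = 74753/515 =145.15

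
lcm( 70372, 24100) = 1759300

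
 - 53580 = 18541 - 72121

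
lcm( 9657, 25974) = 753246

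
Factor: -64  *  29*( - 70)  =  129920=2^7 * 5^1 * 7^1*29^1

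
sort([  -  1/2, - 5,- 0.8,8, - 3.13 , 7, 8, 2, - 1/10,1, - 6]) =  [ - 6, - 5, - 3.13, - 0.8, - 1/2, - 1/10, 1,2,7,8,8 ] 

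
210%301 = 210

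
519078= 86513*6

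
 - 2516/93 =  - 28+ 88/93 = - 27.05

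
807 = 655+152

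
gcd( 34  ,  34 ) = 34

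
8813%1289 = 1079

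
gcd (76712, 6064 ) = 8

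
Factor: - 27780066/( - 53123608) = 13890033/26561804  =  2^( - 2 ) * 3^2*1543337^1*6640451^( - 1 ) 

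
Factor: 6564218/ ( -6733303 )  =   - 2^1 *137^1 * 479^ (- 1)*14057^( - 1 ) * 23957^1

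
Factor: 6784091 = 6784091^1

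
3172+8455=11627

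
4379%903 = 767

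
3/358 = 3/358 = 0.01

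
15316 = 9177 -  - 6139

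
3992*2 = 7984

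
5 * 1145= 5725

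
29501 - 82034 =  - 52533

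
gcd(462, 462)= 462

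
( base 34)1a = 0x2C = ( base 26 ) 1I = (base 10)44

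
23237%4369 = 1392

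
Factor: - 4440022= - 2^1*53^1*41887^1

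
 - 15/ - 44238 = 5/14746 =0.00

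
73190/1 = 73190 = 73190.00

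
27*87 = 2349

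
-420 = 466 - 886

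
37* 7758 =287046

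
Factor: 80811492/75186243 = 2^2*3^( - 1)*11^( - 1)*41^1*164251^1*759457^(  -  1) = 26937164/25062081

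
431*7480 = 3223880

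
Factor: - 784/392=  -2^1=- 2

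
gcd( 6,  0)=6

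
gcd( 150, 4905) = 15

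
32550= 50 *651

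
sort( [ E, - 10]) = [ - 10,E]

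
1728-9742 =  - 8014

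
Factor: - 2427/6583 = - 3^1*29^( - 1 )*227^( - 1 )*809^1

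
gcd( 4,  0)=4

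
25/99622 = 25/99622 = 0.00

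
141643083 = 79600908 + 62042175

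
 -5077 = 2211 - 7288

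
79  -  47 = 32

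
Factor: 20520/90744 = 3^2*5^1*199^ ( - 1 ) = 45/199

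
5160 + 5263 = 10423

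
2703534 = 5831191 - 3127657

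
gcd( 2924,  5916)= 68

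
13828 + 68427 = 82255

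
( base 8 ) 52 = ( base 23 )1j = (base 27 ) 1f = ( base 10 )42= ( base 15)2C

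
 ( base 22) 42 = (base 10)90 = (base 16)5a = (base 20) 4A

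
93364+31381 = 124745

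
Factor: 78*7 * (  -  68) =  - 37128 = - 2^3*3^1*7^1*13^1 * 17^1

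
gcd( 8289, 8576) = 1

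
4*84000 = 336000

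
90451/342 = 264 + 163/342  =  264.48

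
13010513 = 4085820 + 8924693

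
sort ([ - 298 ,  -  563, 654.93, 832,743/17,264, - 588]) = [ - 588,- 563, - 298,743/17, 264, 654.93 , 832]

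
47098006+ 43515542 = 90613548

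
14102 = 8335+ 5767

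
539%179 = 2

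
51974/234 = 1999/9  =  222.11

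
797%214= 155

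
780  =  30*26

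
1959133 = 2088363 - 129230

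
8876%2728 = 692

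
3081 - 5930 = -2849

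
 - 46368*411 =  - 19057248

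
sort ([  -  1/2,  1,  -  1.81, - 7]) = [ - 7,-1.81, - 1/2,1]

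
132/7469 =12/679 = 0.02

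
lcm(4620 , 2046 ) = 143220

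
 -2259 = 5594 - 7853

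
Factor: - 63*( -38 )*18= 43092 =2^2*3^4*7^1*19^1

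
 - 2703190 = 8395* (-322)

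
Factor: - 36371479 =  - 241^1*150919^1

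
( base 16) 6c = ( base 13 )84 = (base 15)73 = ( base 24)4c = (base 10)108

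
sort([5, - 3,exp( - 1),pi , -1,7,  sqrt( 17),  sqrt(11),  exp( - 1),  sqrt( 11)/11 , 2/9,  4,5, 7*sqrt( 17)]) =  [ - 3, - 1,2/9,sqrt ( 11)/11, exp(-1), exp( - 1),  pi, sqrt( 11 ), 4,  sqrt( 17), 5, 5, 7,7*sqrt( 17)]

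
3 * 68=204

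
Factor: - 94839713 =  - 97^1*191^1*5119^1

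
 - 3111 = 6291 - 9402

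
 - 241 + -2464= - 2705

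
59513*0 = 0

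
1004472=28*35874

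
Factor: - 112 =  - 2^4*7^1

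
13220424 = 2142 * 6172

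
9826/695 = 9826/695 = 14.14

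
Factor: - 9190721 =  - 9190721^1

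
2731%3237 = 2731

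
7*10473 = 73311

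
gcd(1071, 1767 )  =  3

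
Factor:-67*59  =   - 59^1*67^1 =- 3953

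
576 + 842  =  1418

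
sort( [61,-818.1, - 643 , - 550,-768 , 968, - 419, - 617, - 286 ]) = [ - 818.1, - 768 ,  -  643, - 617, - 550,  -  419, - 286,61,  968] 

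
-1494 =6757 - 8251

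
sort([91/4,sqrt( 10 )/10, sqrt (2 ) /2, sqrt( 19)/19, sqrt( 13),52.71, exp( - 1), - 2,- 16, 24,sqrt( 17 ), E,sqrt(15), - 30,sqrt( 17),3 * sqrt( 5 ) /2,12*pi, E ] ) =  [ - 30, - 16, - 2,sqrt (19)/19, sqrt ( 10 ) /10, exp(  -  1 ),sqrt( 2 ) /2 , E,E,3*sqrt( 5 )/2,sqrt( 13 ),sqrt (15),sqrt(17), sqrt( 17), 91/4,24,  12*pi,52.71]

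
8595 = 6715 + 1880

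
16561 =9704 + 6857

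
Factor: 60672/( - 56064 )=-79/73 = - 73^(-1)*79^1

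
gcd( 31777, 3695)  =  739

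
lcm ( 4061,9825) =304575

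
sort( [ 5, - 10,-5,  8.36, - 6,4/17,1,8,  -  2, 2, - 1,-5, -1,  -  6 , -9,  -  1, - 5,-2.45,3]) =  [ - 10, - 9, - 6,-6, - 5, - 5,-5, - 2.45, - 2,  -  1 , - 1, - 1,  4/17, 1,2, 3, 5, 8, 8.36]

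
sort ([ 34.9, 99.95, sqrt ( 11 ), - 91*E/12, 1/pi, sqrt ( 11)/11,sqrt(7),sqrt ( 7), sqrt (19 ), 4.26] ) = [ - 91*E/12, sqrt(  11 )/11, 1/pi , sqrt ( 7), sqrt( 7), sqrt( 11),4.26, sqrt( 19 ),34.9, 99.95 ] 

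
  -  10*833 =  - 8330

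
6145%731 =297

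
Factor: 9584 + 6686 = 16270 = 2^1*5^1*1627^1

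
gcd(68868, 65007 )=9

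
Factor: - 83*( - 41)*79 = 268837 = 41^1*79^1*83^1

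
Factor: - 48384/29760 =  - 252/155 = -2^2*3^2*5^ ( - 1 )*7^1*31^(  -  1)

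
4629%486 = 255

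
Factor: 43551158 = 2^1* 7^1*3110797^1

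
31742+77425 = 109167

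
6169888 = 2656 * 2323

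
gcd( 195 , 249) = 3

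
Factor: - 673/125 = - 5^( - 3)*673^1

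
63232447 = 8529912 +54702535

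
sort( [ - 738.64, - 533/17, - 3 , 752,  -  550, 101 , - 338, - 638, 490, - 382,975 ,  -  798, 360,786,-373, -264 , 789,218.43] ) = [ - 798,-738.64, - 638, - 550 ,-382,-373, - 338 , - 264, -533/17,  -  3,101,218.43,360, 490, 752,786,789,975]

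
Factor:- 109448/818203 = - 2^3*79^( - 1) * 10357^(-1 )*13681^1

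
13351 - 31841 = - 18490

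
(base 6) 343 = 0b10000111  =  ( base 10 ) 135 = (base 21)69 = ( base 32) 47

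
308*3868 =1191344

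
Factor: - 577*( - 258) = 2^1*3^1*43^1*577^1 = 148866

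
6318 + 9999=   16317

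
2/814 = 1/407 = 0.00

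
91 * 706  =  64246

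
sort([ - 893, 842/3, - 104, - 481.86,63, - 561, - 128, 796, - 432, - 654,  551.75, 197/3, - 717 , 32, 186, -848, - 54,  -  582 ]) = [ - 893,  -  848, - 717, - 654, - 582, - 561, - 481.86, - 432, - 128, - 104,  -  54, 32, 63,197/3,186, 842/3, 551.75, 796]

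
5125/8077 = 125/197 = 0.63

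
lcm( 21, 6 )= 42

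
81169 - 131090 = -49921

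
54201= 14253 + 39948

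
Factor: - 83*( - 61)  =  5063 = 61^1*83^1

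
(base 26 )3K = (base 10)98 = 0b1100010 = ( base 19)53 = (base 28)3e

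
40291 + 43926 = 84217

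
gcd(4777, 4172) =1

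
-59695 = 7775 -67470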